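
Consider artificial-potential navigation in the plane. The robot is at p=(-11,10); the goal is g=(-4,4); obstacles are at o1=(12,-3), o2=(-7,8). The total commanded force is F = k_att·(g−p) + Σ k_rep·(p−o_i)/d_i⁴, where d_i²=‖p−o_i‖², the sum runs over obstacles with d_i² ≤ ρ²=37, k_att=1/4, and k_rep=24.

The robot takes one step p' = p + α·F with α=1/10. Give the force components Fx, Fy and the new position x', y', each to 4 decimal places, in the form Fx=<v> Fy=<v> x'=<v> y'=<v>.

F_att = 1/4·(g−p) = 1/4·(7,-6) = (1.7500,-1.5000)
o1: d²=698 > ρ²=37 → inactive
o2: d²=20 ≤ ρ²=37; F_rep = 24·(-4,2)/20² = (-0.2400,0.1200)
F = F_att + ΣF_rep = (1.5100,-1.3800)
p' = p + 1/10·F = (-10.8490,9.8620)

Fx=1.5100 Fy=-1.3800 x'=-10.8490 y'=9.8620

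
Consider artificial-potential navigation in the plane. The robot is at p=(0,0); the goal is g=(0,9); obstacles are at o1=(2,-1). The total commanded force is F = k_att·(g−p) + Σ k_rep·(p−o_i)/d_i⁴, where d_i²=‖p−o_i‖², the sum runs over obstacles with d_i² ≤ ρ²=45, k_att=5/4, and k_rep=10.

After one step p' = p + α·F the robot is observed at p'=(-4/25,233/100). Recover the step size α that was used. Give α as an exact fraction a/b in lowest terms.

α = 1/5

F_att = 5/4·(g−p) = 5/4·(0,9) = (0.0000,11.2500)
o1: d²=5 ≤ ρ²=45; F_rep = 10·(-2,1)/5² = (-0.8000,0.4000)
F = F_att + ΣF_rep = (-0.8000,11.6500)
Δp = p'−p = (-0.1600,2.3300); α = Δx/Fx = (-4/25) / (-4/5) = 1/5
check: Δy/Fy = (233/100) / (233/20) = 1/5 ✓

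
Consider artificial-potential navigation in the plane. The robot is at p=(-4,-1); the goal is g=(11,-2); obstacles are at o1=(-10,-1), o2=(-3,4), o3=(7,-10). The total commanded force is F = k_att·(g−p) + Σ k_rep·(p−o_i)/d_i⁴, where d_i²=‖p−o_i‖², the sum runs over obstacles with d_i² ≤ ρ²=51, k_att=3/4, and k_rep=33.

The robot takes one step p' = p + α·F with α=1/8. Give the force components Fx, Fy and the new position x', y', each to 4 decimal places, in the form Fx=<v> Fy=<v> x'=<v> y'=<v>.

F_att = 3/4·(g−p) = 3/4·(15,-1) = (11.2500,-0.7500)
o1: d²=36 ≤ ρ²=51; F_rep = 33·(6,0)/36² = (0.1528,0.0000)
o2: d²=26 ≤ ρ²=51; F_rep = 33·(-1,-5)/26² = (-0.0488,-0.2441)
o3: d²=202 > ρ²=51 → inactive
F = F_att + ΣF_rep = (11.3540,-0.9941)
p' = p + 1/8·F = (-2.5808,-1.1243)

Fx=11.3540 Fy=-0.9941 x'=-2.5808 y'=-1.1243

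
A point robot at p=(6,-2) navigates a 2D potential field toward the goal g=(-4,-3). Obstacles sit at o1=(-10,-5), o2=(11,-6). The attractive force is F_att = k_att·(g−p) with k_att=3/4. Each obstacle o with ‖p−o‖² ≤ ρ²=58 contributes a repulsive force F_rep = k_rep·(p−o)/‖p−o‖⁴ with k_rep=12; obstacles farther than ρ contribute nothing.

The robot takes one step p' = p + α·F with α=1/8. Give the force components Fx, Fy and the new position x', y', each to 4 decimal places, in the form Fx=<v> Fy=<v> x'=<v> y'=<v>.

Fx=-7.5357 Fy=-0.7214 x'=5.0580 y'=-2.0902

F_att = 3/4·(g−p) = 3/4·(-10,-1) = (-7.5000,-0.7500)
o1: d²=265 > ρ²=58 → inactive
o2: d²=41 ≤ ρ²=58; F_rep = 12·(-5,4)/41² = (-0.0357,0.0286)
F = F_att + ΣF_rep = (-7.5357,-0.7214)
p' = p + 1/8·F = (5.0580,-2.0902)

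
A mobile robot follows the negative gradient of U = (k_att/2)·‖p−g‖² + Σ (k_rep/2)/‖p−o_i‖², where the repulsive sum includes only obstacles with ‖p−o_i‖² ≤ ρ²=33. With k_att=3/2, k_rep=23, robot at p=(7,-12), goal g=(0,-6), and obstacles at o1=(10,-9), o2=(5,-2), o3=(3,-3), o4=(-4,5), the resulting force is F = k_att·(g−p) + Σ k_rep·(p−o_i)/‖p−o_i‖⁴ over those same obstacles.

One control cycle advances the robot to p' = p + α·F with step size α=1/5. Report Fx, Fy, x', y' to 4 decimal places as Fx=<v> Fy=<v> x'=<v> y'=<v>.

F_att = 3/2·(g−p) = 3/2·(-7,6) = (-10.5000,9.0000)
o1: d²=18 ≤ ρ²=33; F_rep = 23·(-3,-3)/18² = (-0.2130,-0.2130)
o2: d²=104 > ρ²=33 → inactive
o3: d²=97 > ρ²=33 → inactive
o4: d²=410 > ρ²=33 → inactive
F = F_att + ΣF_rep = (-10.7130,8.7870)
p' = p + 1/5·F = (4.8574,-10.2426)

Fx=-10.7130 Fy=8.7870 x'=4.8574 y'=-10.2426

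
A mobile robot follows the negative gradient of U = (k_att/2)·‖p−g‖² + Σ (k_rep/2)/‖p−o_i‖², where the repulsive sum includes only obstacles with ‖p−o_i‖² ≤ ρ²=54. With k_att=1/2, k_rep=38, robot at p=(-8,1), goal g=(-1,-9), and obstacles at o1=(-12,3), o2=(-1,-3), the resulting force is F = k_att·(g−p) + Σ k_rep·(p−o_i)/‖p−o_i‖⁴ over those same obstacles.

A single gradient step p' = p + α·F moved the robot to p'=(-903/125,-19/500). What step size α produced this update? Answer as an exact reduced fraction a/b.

α = 1/5

F_att = 1/2·(g−p) = 1/2·(7,-10) = (3.5000,-5.0000)
o1: d²=20 ≤ ρ²=54; F_rep = 38·(4,-2)/20² = (0.3800,-0.1900)
o2: d²=65 > ρ²=54 → inactive
F = F_att + ΣF_rep = (3.8800,-5.1900)
Δp = p'−p = (0.7760,-1.0380); α = Δx/Fx = (97/125) / (97/25) = 1/5
check: Δy/Fy = (-519/500) / (-519/100) = 1/5 ✓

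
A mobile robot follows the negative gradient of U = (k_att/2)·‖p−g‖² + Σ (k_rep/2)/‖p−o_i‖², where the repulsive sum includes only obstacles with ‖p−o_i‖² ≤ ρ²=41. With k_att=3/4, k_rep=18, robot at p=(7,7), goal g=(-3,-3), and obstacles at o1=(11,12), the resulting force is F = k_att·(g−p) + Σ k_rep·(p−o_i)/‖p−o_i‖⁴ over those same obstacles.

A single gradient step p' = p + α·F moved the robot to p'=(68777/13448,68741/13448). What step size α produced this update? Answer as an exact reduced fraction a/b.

F_att = 3/4·(g−p) = 3/4·(-10,-10) = (-7.5000,-7.5000)
o1: d²=41 ≤ ρ²=41; F_rep = 18·(-4,-5)/41² = (-0.0428,-0.0535)
F = F_att + ΣF_rep = (-7.5428,-7.5535)
Δp = p'−p = (-1.8857,-1.8884); α = Δx/Fx = (-25359/13448) / (-25359/3362) = 1/4
check: Δy/Fy = (-25395/13448) / (-25395/3362) = 1/4 ✓

α = 1/4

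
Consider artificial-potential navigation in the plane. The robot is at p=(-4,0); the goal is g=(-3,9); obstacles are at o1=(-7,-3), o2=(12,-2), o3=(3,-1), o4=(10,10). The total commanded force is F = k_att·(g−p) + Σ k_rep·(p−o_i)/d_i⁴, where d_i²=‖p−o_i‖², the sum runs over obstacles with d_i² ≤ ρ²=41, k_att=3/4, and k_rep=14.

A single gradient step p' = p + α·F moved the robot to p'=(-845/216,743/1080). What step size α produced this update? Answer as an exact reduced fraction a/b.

F_att = 3/4·(g−p) = 3/4·(1,9) = (0.7500,6.7500)
o1: d²=18 ≤ ρ²=41; F_rep = 14·(3,3)/18² = (0.1296,0.1296)
o2: d²=260 > ρ²=41 → inactive
o3: d²=50 > ρ²=41 → inactive
o4: d²=296 > ρ²=41 → inactive
F = F_att + ΣF_rep = (0.8796,6.8796)
Δp = p'−p = (0.0880,0.6880); α = Δx/Fx = (19/216) / (95/108) = 1/10
check: Δy/Fy = (743/1080) / (743/108) = 1/10 ✓

α = 1/10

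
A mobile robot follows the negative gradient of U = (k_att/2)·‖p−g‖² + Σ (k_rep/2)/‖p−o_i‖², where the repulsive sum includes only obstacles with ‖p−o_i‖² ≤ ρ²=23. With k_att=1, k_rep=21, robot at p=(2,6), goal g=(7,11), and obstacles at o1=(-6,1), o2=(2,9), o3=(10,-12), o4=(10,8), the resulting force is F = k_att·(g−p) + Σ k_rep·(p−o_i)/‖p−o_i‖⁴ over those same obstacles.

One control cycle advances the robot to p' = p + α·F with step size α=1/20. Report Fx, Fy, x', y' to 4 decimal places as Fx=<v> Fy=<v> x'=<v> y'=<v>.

Fx=5.0000 Fy=4.2222 x'=2.2500 y'=6.2111

F_att = 1·(g−p) = 1·(5,5) = (5.0000,5.0000)
o1: d²=89 > ρ²=23 → inactive
o2: d²=9 ≤ ρ²=23; F_rep = 21·(0,-3)/9² = (0.0000,-0.7778)
o3: d²=388 > ρ²=23 → inactive
o4: d²=68 > ρ²=23 → inactive
F = F_att + ΣF_rep = (5.0000,4.2222)
p' = p + 1/20·F = (2.2500,6.2111)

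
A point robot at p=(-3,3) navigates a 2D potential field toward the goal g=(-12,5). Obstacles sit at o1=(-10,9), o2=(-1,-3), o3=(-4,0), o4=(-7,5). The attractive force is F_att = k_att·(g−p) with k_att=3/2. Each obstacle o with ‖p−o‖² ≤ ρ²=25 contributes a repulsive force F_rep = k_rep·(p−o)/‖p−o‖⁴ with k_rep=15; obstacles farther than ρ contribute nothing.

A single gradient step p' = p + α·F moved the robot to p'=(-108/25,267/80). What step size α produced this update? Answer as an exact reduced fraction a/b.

F_att = 3/2·(g−p) = 3/2·(-9,2) = (-13.5000,3.0000)
o1: d²=85 > ρ²=25 → inactive
o2: d²=40 > ρ²=25 → inactive
o3: d²=10 ≤ ρ²=25; F_rep = 15·(1,3)/10² = (0.1500,0.4500)
o4: d²=20 ≤ ρ²=25; F_rep = 15·(4,-2)/20² = (0.1500,-0.0750)
F = F_att + ΣF_rep = (-13.2000,3.3750)
Δp = p'−p = (-1.3200,0.3375); α = Δx/Fx = (-33/25) / (-66/5) = 1/10
check: Δy/Fy = (27/80) / (27/8) = 1/10 ✓

α = 1/10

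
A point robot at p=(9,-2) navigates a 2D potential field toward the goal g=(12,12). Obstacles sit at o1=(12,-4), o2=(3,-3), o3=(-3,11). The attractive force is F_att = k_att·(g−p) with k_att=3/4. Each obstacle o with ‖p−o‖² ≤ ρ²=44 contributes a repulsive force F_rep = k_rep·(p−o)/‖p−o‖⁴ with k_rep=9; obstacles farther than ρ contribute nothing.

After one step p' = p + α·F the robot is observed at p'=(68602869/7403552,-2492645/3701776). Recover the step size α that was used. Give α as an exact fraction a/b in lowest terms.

α = 1/8

F_att = 3/4·(g−p) = 3/4·(3,14) = (2.2500,10.5000)
o1: d²=13 ≤ ρ²=44; F_rep = 9·(-3,2)/13² = (-0.1598,0.1065)
o2: d²=37 ≤ ρ²=44; F_rep = 9·(6,1)/37² = (0.0394,0.0066)
o3: d²=313 > ρ²=44 → inactive
F = F_att + ΣF_rep = (2.1297,10.6131)
Δp = p'−p = (0.2662,1.3266); α = Δx/Fx = (1970901/7403552) / (1970901/925444) = 1/8
check: Δy/Fy = (4910907/3701776) / (4910907/462722) = 1/8 ✓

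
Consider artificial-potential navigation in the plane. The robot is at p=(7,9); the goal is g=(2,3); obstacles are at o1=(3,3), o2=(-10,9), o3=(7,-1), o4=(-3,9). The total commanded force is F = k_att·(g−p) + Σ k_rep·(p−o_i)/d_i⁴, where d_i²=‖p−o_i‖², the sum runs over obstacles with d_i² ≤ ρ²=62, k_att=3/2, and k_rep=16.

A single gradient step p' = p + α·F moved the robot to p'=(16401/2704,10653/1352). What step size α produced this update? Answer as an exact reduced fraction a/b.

F_att = 3/2·(g−p) = 3/2·(-5,-6) = (-7.5000,-9.0000)
o1: d²=52 ≤ ρ²=62; F_rep = 16·(4,6)/52² = (0.0237,0.0355)
o2: d²=289 > ρ²=62 → inactive
o3: d²=100 > ρ²=62 → inactive
o4: d²=100 > ρ²=62 → inactive
F = F_att + ΣF_rep = (-7.4763,-8.9645)
Δp = p'−p = (-0.9345,-1.1206); α = Δx/Fx = (-2527/2704) / (-2527/338) = 1/8
check: Δy/Fy = (-1515/1352) / (-1515/169) = 1/8 ✓

α = 1/8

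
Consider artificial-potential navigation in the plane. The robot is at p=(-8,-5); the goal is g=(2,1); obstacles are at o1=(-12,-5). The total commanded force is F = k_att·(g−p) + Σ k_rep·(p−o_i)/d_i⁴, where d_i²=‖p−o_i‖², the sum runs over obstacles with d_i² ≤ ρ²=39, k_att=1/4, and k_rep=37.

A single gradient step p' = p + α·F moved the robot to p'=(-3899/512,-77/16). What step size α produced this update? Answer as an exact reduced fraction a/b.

F_att = 1/4·(g−p) = 1/4·(10,6) = (2.5000,1.5000)
o1: d²=16 ≤ ρ²=39; F_rep = 37·(4,0)/16² = (0.5781,0.0000)
F = F_att + ΣF_rep = (3.0781,1.5000)
Δp = p'−p = (0.3848,0.1875); α = Δx/Fx = (197/512) / (197/64) = 1/8
check: Δy/Fy = (3/16) / (3/2) = 1/8 ✓

α = 1/8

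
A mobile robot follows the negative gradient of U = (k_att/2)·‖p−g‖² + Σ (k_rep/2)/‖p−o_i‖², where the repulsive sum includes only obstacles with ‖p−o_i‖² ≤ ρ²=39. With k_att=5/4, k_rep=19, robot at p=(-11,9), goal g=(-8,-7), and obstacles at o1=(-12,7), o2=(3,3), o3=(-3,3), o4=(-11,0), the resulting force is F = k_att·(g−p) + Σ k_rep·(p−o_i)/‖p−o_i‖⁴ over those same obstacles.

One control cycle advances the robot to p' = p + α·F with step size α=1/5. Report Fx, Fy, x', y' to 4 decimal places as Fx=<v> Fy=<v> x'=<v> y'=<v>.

F_att = 5/4·(g−p) = 5/4·(3,-16) = (3.7500,-20.0000)
o1: d²=5 ≤ ρ²=39; F_rep = 19·(1,2)/5² = (0.7600,1.5200)
o2: d²=232 > ρ²=39 → inactive
o3: d²=100 > ρ²=39 → inactive
o4: d²=81 > ρ²=39 → inactive
F = F_att + ΣF_rep = (4.5100,-18.4800)
p' = p + 1/5·F = (-10.0980,5.3040)

Fx=4.5100 Fy=-18.4800 x'=-10.0980 y'=5.3040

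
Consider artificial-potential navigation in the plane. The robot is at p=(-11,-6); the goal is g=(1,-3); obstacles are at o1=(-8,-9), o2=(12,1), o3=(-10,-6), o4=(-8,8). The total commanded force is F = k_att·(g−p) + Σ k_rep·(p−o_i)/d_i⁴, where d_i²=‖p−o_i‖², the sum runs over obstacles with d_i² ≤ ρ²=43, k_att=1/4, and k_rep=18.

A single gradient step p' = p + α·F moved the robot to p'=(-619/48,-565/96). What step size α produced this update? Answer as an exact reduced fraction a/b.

F_att = 1/4·(g−p) = 1/4·(12,3) = (3.0000,0.7500)
o1: d²=18 ≤ ρ²=43; F_rep = 18·(-3,3)/18² = (-0.1667,0.1667)
o2: d²=578 > ρ²=43 → inactive
o3: d²=1 ≤ ρ²=43; F_rep = 18·(-1,0)/1² = (-18.0000,0.0000)
o4: d²=205 > ρ²=43 → inactive
F = F_att + ΣF_rep = (-15.1667,0.9167)
Δp = p'−p = (-1.8958,0.1146); α = Δx/Fx = (-91/48) / (-91/6) = 1/8
check: Δy/Fy = (11/96) / (11/12) = 1/8 ✓

α = 1/8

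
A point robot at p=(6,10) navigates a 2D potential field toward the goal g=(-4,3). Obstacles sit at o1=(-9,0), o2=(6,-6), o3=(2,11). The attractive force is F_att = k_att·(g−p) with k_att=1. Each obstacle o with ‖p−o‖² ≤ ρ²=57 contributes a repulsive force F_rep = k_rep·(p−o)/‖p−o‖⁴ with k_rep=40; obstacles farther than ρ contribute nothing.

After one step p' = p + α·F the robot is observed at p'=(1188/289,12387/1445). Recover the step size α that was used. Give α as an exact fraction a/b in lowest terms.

α = 1/5

F_att = 1·(g−p) = 1·(-10,-7) = (-10.0000,-7.0000)
o1: d²=325 > ρ²=57 → inactive
o2: d²=256 > ρ²=57 → inactive
o3: d²=17 ≤ ρ²=57; F_rep = 40·(4,-1)/17² = (0.5536,-0.1384)
F = F_att + ΣF_rep = (-9.4464,-7.1384)
Δp = p'−p = (-1.8893,-1.4277); α = Δx/Fx = (-546/289) / (-2730/289) = 1/5
check: Δy/Fy = (-2063/1445) / (-2063/289) = 1/5 ✓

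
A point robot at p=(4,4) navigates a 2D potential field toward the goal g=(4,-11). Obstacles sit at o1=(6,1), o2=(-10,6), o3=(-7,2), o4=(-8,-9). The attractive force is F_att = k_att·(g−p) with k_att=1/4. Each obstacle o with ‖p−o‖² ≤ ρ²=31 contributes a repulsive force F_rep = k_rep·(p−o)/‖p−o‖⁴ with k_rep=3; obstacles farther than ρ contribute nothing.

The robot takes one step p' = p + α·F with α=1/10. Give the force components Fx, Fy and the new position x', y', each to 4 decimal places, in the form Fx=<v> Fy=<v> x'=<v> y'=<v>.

Fx=-0.0355 Fy=-3.6967 x'=3.9964 y'=3.6303

F_att = 1/4·(g−p) = 1/4·(0,-15) = (0.0000,-3.7500)
o1: d²=13 ≤ ρ²=31; F_rep = 3·(-2,3)/13² = (-0.0355,0.0533)
o2: d²=200 > ρ²=31 → inactive
o3: d²=125 > ρ²=31 → inactive
o4: d²=313 > ρ²=31 → inactive
F = F_att + ΣF_rep = (-0.0355,-3.6967)
p' = p + 1/10·F = (3.9964,3.6303)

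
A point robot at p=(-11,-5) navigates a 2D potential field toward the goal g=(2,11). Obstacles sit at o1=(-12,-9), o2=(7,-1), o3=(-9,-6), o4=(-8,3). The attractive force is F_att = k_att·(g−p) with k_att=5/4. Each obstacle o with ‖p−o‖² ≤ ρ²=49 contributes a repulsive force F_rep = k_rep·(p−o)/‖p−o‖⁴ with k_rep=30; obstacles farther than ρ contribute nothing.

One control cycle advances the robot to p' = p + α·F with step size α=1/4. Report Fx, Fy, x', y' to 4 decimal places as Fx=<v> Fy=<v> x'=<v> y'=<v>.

Fx=13.9538 Fy=21.6152 x'=-7.5115 y'=0.4038

F_att = 5/4·(g−p) = 5/4·(13,16) = (16.2500,20.0000)
o1: d²=17 ≤ ρ²=49; F_rep = 30·(1,4)/17² = (0.1038,0.4152)
o2: d²=340 > ρ²=49 → inactive
o3: d²=5 ≤ ρ²=49; F_rep = 30·(-2,1)/5² = (-2.4000,1.2000)
o4: d²=73 > ρ²=49 → inactive
F = F_att + ΣF_rep = (13.9538,21.6152)
p' = p + 1/4·F = (-7.5115,0.4038)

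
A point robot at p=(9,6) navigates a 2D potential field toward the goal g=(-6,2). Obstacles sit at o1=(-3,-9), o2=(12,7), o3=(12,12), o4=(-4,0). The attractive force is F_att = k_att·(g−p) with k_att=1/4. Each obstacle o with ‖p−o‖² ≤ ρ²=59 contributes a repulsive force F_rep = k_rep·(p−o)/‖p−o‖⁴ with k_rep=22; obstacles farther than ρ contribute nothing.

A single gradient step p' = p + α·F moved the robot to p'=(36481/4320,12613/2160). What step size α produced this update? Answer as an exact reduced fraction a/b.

F_att = 1/4·(g−p) = 1/4·(-15,-4) = (-3.7500,-1.0000)
o1: d²=369 > ρ²=59 → inactive
o2: d²=10 ≤ ρ²=59; F_rep = 22·(-3,-1)/10² = (-0.6600,-0.2200)
o3: d²=45 ≤ ρ²=59; F_rep = 22·(-3,-6)/45² = (-0.0326,-0.0652)
o4: d²=205 > ρ²=59 → inactive
F = F_att + ΣF_rep = (-4.4426,-1.2852)
Δp = p'−p = (-0.5553,-0.1606); α = Δx/Fx = (-2399/4320) / (-2399/540) = 1/8
check: Δy/Fy = (-347/2160) / (-347/270) = 1/8 ✓

α = 1/8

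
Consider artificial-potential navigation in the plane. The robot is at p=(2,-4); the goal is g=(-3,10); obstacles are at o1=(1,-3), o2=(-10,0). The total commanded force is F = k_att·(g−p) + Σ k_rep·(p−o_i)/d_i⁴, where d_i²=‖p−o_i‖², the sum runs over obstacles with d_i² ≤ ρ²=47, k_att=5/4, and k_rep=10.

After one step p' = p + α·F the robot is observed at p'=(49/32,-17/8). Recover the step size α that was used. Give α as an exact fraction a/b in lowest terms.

α = 1/8

F_att = 5/4·(g−p) = 5/4·(-5,14) = (-6.2500,17.5000)
o1: d²=2 ≤ ρ²=47; F_rep = 10·(1,-1)/2² = (2.5000,-2.5000)
o2: d²=160 > ρ²=47 → inactive
F = F_att + ΣF_rep = (-3.7500,15.0000)
Δp = p'−p = (-0.4688,1.8750); α = Δx/Fx = (-15/32) / (-15/4) = 1/8
check: Δy/Fy = (15/8) / (15) = 1/8 ✓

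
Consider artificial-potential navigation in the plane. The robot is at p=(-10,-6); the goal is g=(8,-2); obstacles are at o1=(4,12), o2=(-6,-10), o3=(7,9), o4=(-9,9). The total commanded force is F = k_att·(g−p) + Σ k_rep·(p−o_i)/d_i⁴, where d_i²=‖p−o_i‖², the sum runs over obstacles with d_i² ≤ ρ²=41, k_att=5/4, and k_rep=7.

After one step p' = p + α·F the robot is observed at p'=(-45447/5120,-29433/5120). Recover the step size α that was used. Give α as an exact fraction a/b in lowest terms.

F_att = 5/4·(g−p) = 5/4·(18,4) = (22.5000,5.0000)
o1: d²=520 > ρ²=41 → inactive
o2: d²=32 ≤ ρ²=41; F_rep = 7·(-4,4)/32² = (-0.0273,0.0273)
o3: d²=514 > ρ²=41 → inactive
o4: d²=226 > ρ²=41 → inactive
F = F_att + ΣF_rep = (22.4727,5.0273)
Δp = p'−p = (1.1236,0.2514); α = Δx/Fx = (5753/5120) / (5753/256) = 1/20
check: Δy/Fy = (1287/5120) / (1287/256) = 1/20 ✓

α = 1/20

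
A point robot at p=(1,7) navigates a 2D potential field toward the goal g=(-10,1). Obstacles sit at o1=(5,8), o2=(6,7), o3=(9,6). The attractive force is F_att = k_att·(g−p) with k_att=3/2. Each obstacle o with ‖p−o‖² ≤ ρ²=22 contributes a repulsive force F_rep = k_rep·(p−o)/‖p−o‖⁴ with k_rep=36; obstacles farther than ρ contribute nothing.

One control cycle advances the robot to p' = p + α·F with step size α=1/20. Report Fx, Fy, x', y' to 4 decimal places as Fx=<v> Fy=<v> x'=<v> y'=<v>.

F_att = 3/2·(g−p) = 3/2·(-11,-6) = (-16.5000,-9.0000)
o1: d²=17 ≤ ρ²=22; F_rep = 36·(-4,-1)/17² = (-0.4983,-0.1246)
o2: d²=25 > ρ²=22 → inactive
o3: d²=65 > ρ²=22 → inactive
F = F_att + ΣF_rep = (-16.9983,-9.1246)
p' = p + 1/20·F = (0.1501,6.5438)

Fx=-16.9983 Fy=-9.1246 x'=0.1501 y'=6.5438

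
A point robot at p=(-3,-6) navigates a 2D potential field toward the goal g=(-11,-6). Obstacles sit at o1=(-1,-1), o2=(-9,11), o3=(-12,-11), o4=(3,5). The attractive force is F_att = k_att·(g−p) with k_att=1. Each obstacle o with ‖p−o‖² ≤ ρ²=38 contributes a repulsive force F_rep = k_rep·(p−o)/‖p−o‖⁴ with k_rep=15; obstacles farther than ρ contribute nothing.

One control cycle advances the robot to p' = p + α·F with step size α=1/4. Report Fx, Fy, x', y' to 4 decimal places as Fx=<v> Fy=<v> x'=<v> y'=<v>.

F_att = 1·(g−p) = 1·(-8,0) = (-8.0000,0.0000)
o1: d²=29 ≤ ρ²=38; F_rep = 15·(-2,-5)/29² = (-0.0357,-0.0892)
o2: d²=325 > ρ²=38 → inactive
o3: d²=106 > ρ²=38 → inactive
o4: d²=157 > ρ²=38 → inactive
F = F_att + ΣF_rep = (-8.0357,-0.0892)
p' = p + 1/4·F = (-5.0089,-6.0223)

Fx=-8.0357 Fy=-0.0892 x'=-5.0089 y'=-6.0223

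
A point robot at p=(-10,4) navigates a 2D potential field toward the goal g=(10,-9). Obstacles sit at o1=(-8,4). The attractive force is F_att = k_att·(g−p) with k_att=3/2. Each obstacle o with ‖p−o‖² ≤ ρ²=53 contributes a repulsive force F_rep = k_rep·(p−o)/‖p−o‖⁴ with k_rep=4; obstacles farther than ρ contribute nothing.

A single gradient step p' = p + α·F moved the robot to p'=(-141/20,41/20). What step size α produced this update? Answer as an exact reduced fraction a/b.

F_att = 3/2·(g−p) = 3/2·(20,-13) = (30.0000,-19.5000)
o1: d²=4 ≤ ρ²=53; F_rep = 4·(-2,0)/4² = (-0.5000,0.0000)
F = F_att + ΣF_rep = (29.5000,-19.5000)
Δp = p'−p = (2.9500,-1.9500); α = Δx/Fx = (59/20) / (59/2) = 1/10
check: Δy/Fy = (-39/20) / (-39/2) = 1/10 ✓

α = 1/10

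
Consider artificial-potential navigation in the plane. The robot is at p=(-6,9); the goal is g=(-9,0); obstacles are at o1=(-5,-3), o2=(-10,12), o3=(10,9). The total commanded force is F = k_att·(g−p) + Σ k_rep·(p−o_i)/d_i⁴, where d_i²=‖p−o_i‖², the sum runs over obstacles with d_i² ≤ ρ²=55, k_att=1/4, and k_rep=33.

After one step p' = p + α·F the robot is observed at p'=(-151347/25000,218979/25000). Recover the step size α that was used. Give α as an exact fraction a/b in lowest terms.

F_att = 1/4·(g−p) = 1/4·(-3,-9) = (-0.7500,-2.2500)
o1: d²=145 > ρ²=55 → inactive
o2: d²=25 ≤ ρ²=55; F_rep = 33·(4,-3)/25² = (0.2112,-0.1584)
o3: d²=256 > ρ²=55 → inactive
F = F_att + ΣF_rep = (-0.5388,-2.4084)
Δp = p'−p = (-0.0539,-0.2408); α = Δx/Fx = (-1347/25000) / (-1347/2500) = 1/10
check: Δy/Fy = (-6021/25000) / (-6021/2500) = 1/10 ✓

α = 1/10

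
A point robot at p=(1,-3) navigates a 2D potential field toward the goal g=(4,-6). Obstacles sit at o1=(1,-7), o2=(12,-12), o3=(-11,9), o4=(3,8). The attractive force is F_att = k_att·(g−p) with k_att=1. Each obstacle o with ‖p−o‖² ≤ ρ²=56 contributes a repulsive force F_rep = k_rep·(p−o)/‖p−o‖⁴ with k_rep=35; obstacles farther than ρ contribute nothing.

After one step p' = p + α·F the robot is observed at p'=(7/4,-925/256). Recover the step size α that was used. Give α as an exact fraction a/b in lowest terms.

α = 1/4

F_att = 1·(g−p) = 1·(3,-3) = (3.0000,-3.0000)
o1: d²=16 ≤ ρ²=56; F_rep = 35·(0,4)/16² = (0.0000,0.5469)
o2: d²=202 > ρ²=56 → inactive
o3: d²=288 > ρ²=56 → inactive
o4: d²=125 > ρ²=56 → inactive
F = F_att + ΣF_rep = (3.0000,-2.4531)
Δp = p'−p = (0.7500,-0.6133); α = Δx/Fx = (3/4) / (3) = 1/4
check: Δy/Fy = (-157/256) / (-157/64) = 1/4 ✓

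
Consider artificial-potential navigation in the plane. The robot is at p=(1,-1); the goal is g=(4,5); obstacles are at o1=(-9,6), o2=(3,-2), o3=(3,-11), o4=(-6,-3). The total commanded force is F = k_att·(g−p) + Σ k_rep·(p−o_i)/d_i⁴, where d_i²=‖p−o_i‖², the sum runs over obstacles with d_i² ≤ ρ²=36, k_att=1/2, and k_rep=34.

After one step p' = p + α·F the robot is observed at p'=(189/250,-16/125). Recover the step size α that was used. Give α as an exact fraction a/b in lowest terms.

α = 1/5

F_att = 1/2·(g−p) = 1/2·(3,6) = (1.5000,3.0000)
o1: d²=149 > ρ²=36 → inactive
o2: d²=5 ≤ ρ²=36; F_rep = 34·(-2,1)/5² = (-2.7200,1.3600)
o3: d²=104 > ρ²=36 → inactive
o4: d²=53 > ρ²=36 → inactive
F = F_att + ΣF_rep = (-1.2200,4.3600)
Δp = p'−p = (-0.2440,0.8720); α = Δx/Fx = (-61/250) / (-61/50) = 1/5
check: Δy/Fy = (109/125) / (109/25) = 1/5 ✓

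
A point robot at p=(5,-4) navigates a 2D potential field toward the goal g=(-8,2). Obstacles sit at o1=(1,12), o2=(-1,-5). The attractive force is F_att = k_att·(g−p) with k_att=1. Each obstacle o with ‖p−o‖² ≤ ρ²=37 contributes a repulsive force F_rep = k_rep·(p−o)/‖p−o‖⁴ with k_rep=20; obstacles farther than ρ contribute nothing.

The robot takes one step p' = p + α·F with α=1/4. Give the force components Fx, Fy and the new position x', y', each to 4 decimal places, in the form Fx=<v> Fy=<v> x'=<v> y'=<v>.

Fx=-12.9123 Fy=6.0146 x'=1.7719 y'=-2.4963

F_att = 1·(g−p) = 1·(-13,6) = (-13.0000,6.0000)
o1: d²=272 > ρ²=37 → inactive
o2: d²=37 ≤ ρ²=37; F_rep = 20·(6,1)/37² = (0.0877,0.0146)
F = F_att + ΣF_rep = (-12.9123,6.0146)
p' = p + 1/4·F = (1.7719,-2.4963)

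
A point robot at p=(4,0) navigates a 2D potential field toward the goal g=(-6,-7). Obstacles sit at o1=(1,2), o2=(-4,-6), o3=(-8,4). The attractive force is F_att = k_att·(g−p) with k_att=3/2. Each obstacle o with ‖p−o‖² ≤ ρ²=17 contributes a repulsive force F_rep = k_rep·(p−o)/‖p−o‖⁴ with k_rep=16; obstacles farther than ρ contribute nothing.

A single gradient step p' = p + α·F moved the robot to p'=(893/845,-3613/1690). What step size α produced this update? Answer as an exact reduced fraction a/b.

α = 1/5

F_att = 3/2·(g−p) = 3/2·(-10,-7) = (-15.0000,-10.5000)
o1: d²=13 ≤ ρ²=17; F_rep = 16·(3,-2)/13² = (0.2840,-0.1893)
o2: d²=100 > ρ²=17 → inactive
o3: d²=160 > ρ²=17 → inactive
F = F_att + ΣF_rep = (-14.7160,-10.6893)
Δp = p'−p = (-2.9432,-2.1379); α = Δx/Fx = (-2487/845) / (-2487/169) = 1/5
check: Δy/Fy = (-3613/1690) / (-3613/338) = 1/5 ✓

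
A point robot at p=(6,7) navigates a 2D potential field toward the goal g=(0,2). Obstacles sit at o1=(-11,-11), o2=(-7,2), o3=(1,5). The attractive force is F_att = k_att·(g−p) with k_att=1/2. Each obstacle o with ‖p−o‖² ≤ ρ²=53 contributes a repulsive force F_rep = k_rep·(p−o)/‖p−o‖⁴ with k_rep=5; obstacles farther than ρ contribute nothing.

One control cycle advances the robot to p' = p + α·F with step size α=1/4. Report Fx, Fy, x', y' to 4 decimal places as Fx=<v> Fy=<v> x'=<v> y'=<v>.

Fx=-2.9703 Fy=-2.4881 x'=5.2574 y'=6.3780

F_att = 1/2·(g−p) = 1/2·(-6,-5) = (-3.0000,-2.5000)
o1: d²=613 > ρ²=53 → inactive
o2: d²=194 > ρ²=53 → inactive
o3: d²=29 ≤ ρ²=53; F_rep = 5·(5,2)/29² = (0.0297,0.0119)
F = F_att + ΣF_rep = (-2.9703,-2.4881)
p' = p + 1/4·F = (5.2574,6.3780)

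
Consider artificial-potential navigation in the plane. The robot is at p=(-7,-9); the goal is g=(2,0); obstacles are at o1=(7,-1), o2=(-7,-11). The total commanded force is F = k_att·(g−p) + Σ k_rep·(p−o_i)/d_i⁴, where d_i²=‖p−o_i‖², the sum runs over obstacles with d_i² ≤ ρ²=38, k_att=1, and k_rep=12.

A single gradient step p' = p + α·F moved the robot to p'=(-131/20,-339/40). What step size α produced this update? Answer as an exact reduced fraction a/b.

F_att = 1·(g−p) = 1·(9,9) = (9.0000,9.0000)
o1: d²=260 > ρ²=38 → inactive
o2: d²=4 ≤ ρ²=38; F_rep = 12·(0,2)/4² = (0.0000,1.5000)
F = F_att + ΣF_rep = (9.0000,10.5000)
Δp = p'−p = (0.4500,0.5250); α = Δx/Fx = (9/20) / (9) = 1/20
check: Δy/Fy = (21/40) / (21/2) = 1/20 ✓

α = 1/20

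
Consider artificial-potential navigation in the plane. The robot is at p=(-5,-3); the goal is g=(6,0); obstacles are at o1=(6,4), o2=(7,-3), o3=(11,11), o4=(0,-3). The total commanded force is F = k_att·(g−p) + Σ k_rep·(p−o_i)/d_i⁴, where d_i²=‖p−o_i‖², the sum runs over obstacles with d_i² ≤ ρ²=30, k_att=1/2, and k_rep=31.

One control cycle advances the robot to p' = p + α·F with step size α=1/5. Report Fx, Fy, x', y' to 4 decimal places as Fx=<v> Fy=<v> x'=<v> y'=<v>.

Fx=5.2520 Fy=1.5000 x'=-3.9496 y'=-2.7000

F_att = 1/2·(g−p) = 1/2·(11,3) = (5.5000,1.5000)
o1: d²=170 > ρ²=30 → inactive
o2: d²=144 > ρ²=30 → inactive
o3: d²=452 > ρ²=30 → inactive
o4: d²=25 ≤ ρ²=30; F_rep = 31·(-5,0)/25² = (-0.2480,0.0000)
F = F_att + ΣF_rep = (5.2520,1.5000)
p' = p + 1/5·F = (-3.9496,-2.7000)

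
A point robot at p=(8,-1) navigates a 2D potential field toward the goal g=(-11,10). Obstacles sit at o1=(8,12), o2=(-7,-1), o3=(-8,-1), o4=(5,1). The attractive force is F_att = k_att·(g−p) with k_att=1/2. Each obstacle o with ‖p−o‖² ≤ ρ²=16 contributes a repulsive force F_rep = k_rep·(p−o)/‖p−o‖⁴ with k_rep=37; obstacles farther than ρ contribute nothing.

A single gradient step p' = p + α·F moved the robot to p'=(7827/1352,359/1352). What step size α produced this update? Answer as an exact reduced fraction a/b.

α = 1/4

F_att = 1/2·(g−p) = 1/2·(-19,11) = (-9.5000,5.5000)
o1: d²=169 > ρ²=16 → inactive
o2: d²=225 > ρ²=16 → inactive
o3: d²=256 > ρ²=16 → inactive
o4: d²=13 ≤ ρ²=16; F_rep = 37·(3,-2)/13² = (0.6568,-0.4379)
F = F_att + ΣF_rep = (-8.8432,5.0621)
Δp = p'−p = (-2.2108,1.2655); α = Δx/Fx = (-2989/1352) / (-2989/338) = 1/4
check: Δy/Fy = (1711/1352) / (1711/338) = 1/4 ✓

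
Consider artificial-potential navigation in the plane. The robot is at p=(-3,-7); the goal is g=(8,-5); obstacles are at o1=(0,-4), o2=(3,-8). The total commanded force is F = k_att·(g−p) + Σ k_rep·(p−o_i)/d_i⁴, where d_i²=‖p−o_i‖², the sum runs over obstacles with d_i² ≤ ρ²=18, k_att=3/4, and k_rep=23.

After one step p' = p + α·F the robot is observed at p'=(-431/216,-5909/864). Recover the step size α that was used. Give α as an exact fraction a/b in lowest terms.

α = 1/8

F_att = 3/4·(g−p) = 3/4·(11,2) = (8.2500,1.5000)
o1: d²=18 ≤ ρ²=18; F_rep = 23·(-3,-3)/18² = (-0.2130,-0.2130)
o2: d²=37 > ρ²=18 → inactive
F = F_att + ΣF_rep = (8.0370,1.2870)
Δp = p'−p = (1.0046,0.1609); α = Δx/Fx = (217/216) / (217/27) = 1/8
check: Δy/Fy = (139/864) / (139/108) = 1/8 ✓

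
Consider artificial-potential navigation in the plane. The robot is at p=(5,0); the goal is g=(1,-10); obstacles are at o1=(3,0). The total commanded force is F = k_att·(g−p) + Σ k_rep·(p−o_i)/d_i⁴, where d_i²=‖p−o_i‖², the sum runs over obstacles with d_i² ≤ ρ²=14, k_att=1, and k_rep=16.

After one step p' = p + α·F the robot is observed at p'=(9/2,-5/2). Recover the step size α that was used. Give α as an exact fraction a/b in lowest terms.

α = 1/4

F_att = 1·(g−p) = 1·(-4,-10) = (-4.0000,-10.0000)
o1: d²=4 ≤ ρ²=14; F_rep = 16·(2,0)/4² = (2.0000,0.0000)
F = F_att + ΣF_rep = (-2.0000,-10.0000)
Δp = p'−p = (-0.5000,-2.5000); α = Δx/Fx = (-1/2) / (-2) = 1/4
check: Δy/Fy = (-5/2) / (-10) = 1/4 ✓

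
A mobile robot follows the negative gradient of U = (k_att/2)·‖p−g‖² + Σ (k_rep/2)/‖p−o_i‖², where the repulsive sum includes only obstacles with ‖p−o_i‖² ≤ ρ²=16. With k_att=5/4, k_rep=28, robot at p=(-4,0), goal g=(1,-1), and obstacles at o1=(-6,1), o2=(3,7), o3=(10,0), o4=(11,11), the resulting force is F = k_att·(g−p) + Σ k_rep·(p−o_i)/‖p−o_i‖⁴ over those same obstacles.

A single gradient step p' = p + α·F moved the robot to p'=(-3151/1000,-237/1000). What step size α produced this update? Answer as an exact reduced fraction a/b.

α = 1/10

F_att = 5/4·(g−p) = 5/4·(5,-1) = (6.2500,-1.2500)
o1: d²=5 ≤ ρ²=16; F_rep = 28·(2,-1)/5² = (2.2400,-1.1200)
o2: d²=98 > ρ²=16 → inactive
o3: d²=196 > ρ²=16 → inactive
o4: d²=346 > ρ²=16 → inactive
F = F_att + ΣF_rep = (8.4900,-2.3700)
Δp = p'−p = (0.8490,-0.2370); α = Δx/Fx = (849/1000) / (849/100) = 1/10
check: Δy/Fy = (-237/1000) / (-237/100) = 1/10 ✓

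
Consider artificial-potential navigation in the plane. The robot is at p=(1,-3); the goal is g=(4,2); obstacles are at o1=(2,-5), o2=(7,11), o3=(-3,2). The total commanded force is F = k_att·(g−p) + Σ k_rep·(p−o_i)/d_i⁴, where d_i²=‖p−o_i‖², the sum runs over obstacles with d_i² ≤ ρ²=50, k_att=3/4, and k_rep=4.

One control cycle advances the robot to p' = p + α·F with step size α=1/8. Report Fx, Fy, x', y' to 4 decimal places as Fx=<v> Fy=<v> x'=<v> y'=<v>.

Fx=2.0995 Fy=4.0581 x'=1.2624 y'=-2.4927

F_att = 3/4·(g−p) = 3/4·(3,5) = (2.2500,3.7500)
o1: d²=5 ≤ ρ²=50; F_rep = 4·(-1,2)/5² = (-0.1600,0.3200)
o2: d²=232 > ρ²=50 → inactive
o3: d²=41 ≤ ρ²=50; F_rep = 4·(4,-5)/41² = (0.0095,-0.0119)
F = F_att + ΣF_rep = (2.0995,4.0581)
p' = p + 1/8·F = (1.2624,-2.4927)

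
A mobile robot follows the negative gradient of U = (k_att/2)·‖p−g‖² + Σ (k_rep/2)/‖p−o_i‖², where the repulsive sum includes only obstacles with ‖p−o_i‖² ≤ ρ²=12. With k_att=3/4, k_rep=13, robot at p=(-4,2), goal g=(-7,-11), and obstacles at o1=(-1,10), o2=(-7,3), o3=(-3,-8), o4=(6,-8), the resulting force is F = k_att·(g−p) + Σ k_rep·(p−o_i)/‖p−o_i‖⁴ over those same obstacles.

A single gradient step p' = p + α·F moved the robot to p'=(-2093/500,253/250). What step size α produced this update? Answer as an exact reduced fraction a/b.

α = 1/10

F_att = 3/4·(g−p) = 3/4·(-3,-13) = (-2.2500,-9.7500)
o1: d²=73 > ρ²=12 → inactive
o2: d²=10 ≤ ρ²=12; F_rep = 13·(3,-1)/10² = (0.3900,-0.1300)
o3: d²=101 > ρ²=12 → inactive
o4: d²=200 > ρ²=12 → inactive
F = F_att + ΣF_rep = (-1.8600,-9.8800)
Δp = p'−p = (-0.1860,-0.9880); α = Δx/Fx = (-93/500) / (-93/50) = 1/10
check: Δy/Fy = (-247/250) / (-247/25) = 1/10 ✓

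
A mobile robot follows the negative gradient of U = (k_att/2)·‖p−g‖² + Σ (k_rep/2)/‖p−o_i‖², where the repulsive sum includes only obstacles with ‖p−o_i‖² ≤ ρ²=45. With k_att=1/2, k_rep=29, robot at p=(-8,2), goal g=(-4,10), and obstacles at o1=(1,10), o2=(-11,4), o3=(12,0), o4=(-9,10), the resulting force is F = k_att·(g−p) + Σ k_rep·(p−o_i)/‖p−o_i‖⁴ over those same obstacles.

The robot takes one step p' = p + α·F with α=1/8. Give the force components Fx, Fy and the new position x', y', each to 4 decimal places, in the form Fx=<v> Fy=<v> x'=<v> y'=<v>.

Fx=2.5148 Fy=3.6568 x'=-7.6857 y'=2.4571

F_att = 1/2·(g−p) = 1/2·(4,8) = (2.0000,4.0000)
o1: d²=145 > ρ²=45 → inactive
o2: d²=13 ≤ ρ²=45; F_rep = 29·(3,-2)/13² = (0.5148,-0.3432)
o3: d²=404 > ρ²=45 → inactive
o4: d²=65 > ρ²=45 → inactive
F = F_att + ΣF_rep = (2.5148,3.6568)
p' = p + 1/8·F = (-7.6857,2.4571)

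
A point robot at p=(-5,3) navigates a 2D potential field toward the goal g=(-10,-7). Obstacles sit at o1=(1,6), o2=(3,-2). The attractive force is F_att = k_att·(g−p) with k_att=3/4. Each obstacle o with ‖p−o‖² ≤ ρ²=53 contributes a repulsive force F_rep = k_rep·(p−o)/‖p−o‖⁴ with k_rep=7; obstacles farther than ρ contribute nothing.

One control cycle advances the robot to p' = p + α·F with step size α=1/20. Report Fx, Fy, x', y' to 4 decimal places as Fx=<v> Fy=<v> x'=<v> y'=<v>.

F_att = 3/4·(g−p) = 3/4·(-5,-10) = (-3.7500,-7.5000)
o1: d²=45 ≤ ρ²=53; F_rep = 7·(-6,-3)/45² = (-0.0207,-0.0104)
o2: d²=89 > ρ²=53 → inactive
F = F_att + ΣF_rep = (-3.7707,-7.5104)
p' = p + 1/20·F = (-5.1885,2.6245)

Fx=-3.7707 Fy=-7.5104 x'=-5.1885 y'=2.6245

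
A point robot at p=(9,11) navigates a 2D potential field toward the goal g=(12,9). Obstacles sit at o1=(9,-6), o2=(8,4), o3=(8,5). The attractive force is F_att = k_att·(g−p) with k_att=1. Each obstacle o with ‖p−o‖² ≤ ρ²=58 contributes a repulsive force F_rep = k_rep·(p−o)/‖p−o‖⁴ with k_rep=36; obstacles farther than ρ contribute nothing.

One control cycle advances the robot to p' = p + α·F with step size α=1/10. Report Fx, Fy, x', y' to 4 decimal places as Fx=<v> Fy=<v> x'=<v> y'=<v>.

Fx=3.0407 Fy=-1.7414 x'=9.3041 y'=10.8259

F_att = 1·(g−p) = 1·(3,-2) = (3.0000,-2.0000)
o1: d²=289 > ρ²=58 → inactive
o2: d²=50 ≤ ρ²=58; F_rep = 36·(1,7)/50² = (0.0144,0.1008)
o3: d²=37 ≤ ρ²=58; F_rep = 36·(1,6)/37² = (0.0263,0.1578)
F = F_att + ΣF_rep = (3.0407,-1.7414)
p' = p + 1/10·F = (9.3041,10.8259)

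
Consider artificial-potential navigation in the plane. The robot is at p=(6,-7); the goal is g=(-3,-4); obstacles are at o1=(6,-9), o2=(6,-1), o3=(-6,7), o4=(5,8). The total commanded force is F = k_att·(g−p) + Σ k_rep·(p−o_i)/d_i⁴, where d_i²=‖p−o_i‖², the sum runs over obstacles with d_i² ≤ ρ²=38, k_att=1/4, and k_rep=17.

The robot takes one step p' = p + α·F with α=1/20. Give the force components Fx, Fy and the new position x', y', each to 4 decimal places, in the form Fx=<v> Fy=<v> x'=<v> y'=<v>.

Fx=-2.2500 Fy=2.7963 x'=5.8875 y'=-6.8602

F_att = 1/4·(g−p) = 1/4·(-9,3) = (-2.2500,0.7500)
o1: d²=4 ≤ ρ²=38; F_rep = 17·(0,2)/4² = (0.0000,2.1250)
o2: d²=36 ≤ ρ²=38; F_rep = 17·(0,-6)/36² = (0.0000,-0.0787)
o3: d²=340 > ρ²=38 → inactive
o4: d²=226 > ρ²=38 → inactive
F = F_att + ΣF_rep = (-2.2500,2.7963)
p' = p + 1/20·F = (5.8875,-6.8602)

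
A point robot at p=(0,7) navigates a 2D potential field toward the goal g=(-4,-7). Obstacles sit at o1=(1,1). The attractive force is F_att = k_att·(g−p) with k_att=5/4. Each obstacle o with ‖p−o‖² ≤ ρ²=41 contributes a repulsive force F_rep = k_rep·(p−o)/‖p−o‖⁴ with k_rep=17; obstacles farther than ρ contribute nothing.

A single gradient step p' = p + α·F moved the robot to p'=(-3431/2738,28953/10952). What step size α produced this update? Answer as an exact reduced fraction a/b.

α = 1/4

F_att = 5/4·(g−p) = 5/4·(-4,-14) = (-5.0000,-17.5000)
o1: d²=37 ≤ ρ²=41; F_rep = 17·(-1,6)/37² = (-0.0124,0.0745)
F = F_att + ΣF_rep = (-5.0124,-17.4255)
Δp = p'−p = (-1.2531,-4.3564); α = Δx/Fx = (-3431/2738) / (-6862/1369) = 1/4
check: Δy/Fy = (-47711/10952) / (-47711/2738) = 1/4 ✓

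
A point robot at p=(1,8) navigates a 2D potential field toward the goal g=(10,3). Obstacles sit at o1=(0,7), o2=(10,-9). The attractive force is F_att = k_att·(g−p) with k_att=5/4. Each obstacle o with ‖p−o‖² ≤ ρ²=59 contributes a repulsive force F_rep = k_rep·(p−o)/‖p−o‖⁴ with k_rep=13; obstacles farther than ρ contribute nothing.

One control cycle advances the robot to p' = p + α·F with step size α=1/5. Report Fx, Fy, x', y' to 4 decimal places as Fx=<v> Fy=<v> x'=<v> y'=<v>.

Fx=14.5000 Fy=-3.0000 x'=3.9000 y'=7.4000

F_att = 5/4·(g−p) = 5/4·(9,-5) = (11.2500,-6.2500)
o1: d²=2 ≤ ρ²=59; F_rep = 13·(1,1)/2² = (3.2500,3.2500)
o2: d²=370 > ρ²=59 → inactive
F = F_att + ΣF_rep = (14.5000,-3.0000)
p' = p + 1/5·F = (3.9000,7.4000)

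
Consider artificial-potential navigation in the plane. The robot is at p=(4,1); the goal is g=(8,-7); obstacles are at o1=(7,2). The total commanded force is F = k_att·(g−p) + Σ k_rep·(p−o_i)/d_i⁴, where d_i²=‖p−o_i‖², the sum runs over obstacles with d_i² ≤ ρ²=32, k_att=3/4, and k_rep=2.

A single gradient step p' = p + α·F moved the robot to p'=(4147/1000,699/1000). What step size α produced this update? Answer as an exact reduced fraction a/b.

α = 1/20

F_att = 3/4·(g−p) = 3/4·(4,-8) = (3.0000,-6.0000)
o1: d²=10 ≤ ρ²=32; F_rep = 2·(-3,-1)/10² = (-0.0600,-0.0200)
F = F_att + ΣF_rep = (2.9400,-6.0200)
Δp = p'−p = (0.1470,-0.3010); α = Δx/Fx = (147/1000) / (147/50) = 1/20
check: Δy/Fy = (-301/1000) / (-301/50) = 1/20 ✓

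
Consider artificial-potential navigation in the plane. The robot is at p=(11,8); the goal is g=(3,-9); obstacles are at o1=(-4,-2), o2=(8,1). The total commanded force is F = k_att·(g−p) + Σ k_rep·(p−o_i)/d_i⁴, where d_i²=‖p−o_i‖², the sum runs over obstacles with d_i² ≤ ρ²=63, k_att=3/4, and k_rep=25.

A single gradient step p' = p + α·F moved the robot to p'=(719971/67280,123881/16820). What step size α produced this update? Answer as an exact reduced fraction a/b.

α = 1/20

F_att = 3/4·(g−p) = 3/4·(-8,-17) = (-6.0000,-12.7500)
o1: d²=325 > ρ²=63 → inactive
o2: d²=58 ≤ ρ²=63; F_rep = 25·(3,7)/58² = (0.0223,0.0520)
F = F_att + ΣF_rep = (-5.9777,-12.6980)
Δp = p'−p = (-0.2989,-0.6349); α = Δx/Fx = (-20109/67280) / (-20109/3364) = 1/20
check: Δy/Fy = (-10679/16820) / (-10679/841) = 1/20 ✓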